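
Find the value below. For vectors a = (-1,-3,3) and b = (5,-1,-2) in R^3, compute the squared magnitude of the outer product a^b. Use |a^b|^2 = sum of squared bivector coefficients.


a wedge b = (a1*b2 - a2*b1)*e12 + (a1*b3 - a3*b1)*e13 + (a2*b3 - a3*b2)*e23
e12 coeff: (-1)*(-1) - (-3)*5 = 1 - (-15) = 16
e13 coeff: (-1)*(-2) - 3*5 = 2 - 15 = -13
e23 coeff: (-3)*(-2) - 3*(-1) = 6 - (-3) = 9
|a wedge b|^2 = 16^2 + (-13)^2 + 9^2
= 256 + 169 + 81
= 506


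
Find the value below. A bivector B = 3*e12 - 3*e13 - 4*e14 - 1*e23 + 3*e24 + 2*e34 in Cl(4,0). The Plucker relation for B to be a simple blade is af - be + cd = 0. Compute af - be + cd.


Plucker relation: af - be + cd
a*f = 3*2 = 6
b*e = (-3)*3 = -9
c*d = (-4)*(-1) = 4
af - be + cd = 6 - (-9) + 4
= 19


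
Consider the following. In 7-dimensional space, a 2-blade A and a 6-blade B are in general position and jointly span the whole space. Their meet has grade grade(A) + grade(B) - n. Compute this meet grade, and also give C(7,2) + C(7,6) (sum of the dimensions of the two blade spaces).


Meet grade = grade(A) + grade(B) - n
= 2 + 6 - 7 = 1
C(7,2) = 21
C(7,6) = 7
dim_A + dim_B = 21 + 7 = 28


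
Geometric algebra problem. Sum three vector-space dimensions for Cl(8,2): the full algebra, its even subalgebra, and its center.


n = 8 + 2 = 10
Total dim = 2^10 = 1024
Even subalgebra dim = 2^9 = 512
n is even, so center dim = 1
Sum = 1024 + 512 + 1 = 1537


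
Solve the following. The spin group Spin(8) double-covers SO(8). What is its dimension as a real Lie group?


Spin(n) double-covers SO(n); both have Lie algebra so(n) of dimension n(n-1)/2.
n = 8
n(n-1) = 8 * 7 = 56
dim Spin(8) = 56/2 = 28


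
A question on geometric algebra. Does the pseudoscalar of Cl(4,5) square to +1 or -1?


The pseudoscalar I = e1...e_n (product of all n generators) of Cl(p,q) satisfies I^2 = (-1)^(q + n(n-1)/2).
p = 4, q = 5, n = p + q = 9
n(n-1)/2 = 9 * 8 / 2 = 36
Exponent = q + n(n-1)/2 = 5 + 36 = 41
I^2 = (-1)^41 = -1


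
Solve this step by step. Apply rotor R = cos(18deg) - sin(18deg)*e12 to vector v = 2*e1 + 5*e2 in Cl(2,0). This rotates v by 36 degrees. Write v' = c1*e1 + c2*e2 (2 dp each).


Rotor R = cos(18deg) - sin(18deg)*e12
Rotation angle theta = 2 * 18 = 36 degrees
v' = R*v*~R rotates v by theta.
cos(36deg) = 0.8090, sin(36deg) = 0.5878
v'_1 = 2*cos(36deg) - 5*sin(36deg)
= 2*0.8090 - 5*0.5878
= -1.32
v'_2 = 2*sin(36deg) + 5*cos(36deg)
= 2*0.5878 + 5*0.8090
= 5.22
v' = -1.32*e1 + 5.22*e2


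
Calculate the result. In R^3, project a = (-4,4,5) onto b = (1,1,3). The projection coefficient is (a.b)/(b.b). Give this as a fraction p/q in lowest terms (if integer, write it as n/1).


Projection coefficient = (a . b) / (b . b)
a . b = (-4)*1 + 4*1 + 5*3
= -4 + 4 + 15 = 15
b . b = 1^2 + 1^2 + 3^2
= 1 + 1 + 9 = 11
Coefficient = 15/11
In lowest terms: 15/11


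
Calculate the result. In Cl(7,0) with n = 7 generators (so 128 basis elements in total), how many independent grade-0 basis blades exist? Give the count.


Number of grade-k basis blades in Cl(p,q) with n = p + q is C(n, k).
n = 7 + 0 = 7
C(7, 0) = 7! / (0! * 7!)
= 5040 / (1 * 5040)
= 1


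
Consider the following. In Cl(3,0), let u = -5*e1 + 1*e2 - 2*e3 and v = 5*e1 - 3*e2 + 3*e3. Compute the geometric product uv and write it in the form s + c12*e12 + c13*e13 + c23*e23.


In Cl(3,0): e_i^2 = 1, e_ie_j = -e_je_i for i != j.
Scalar part = u . v = (-5)*5 + 1*(-3) + (-2)*3
= -25 + (-3) + (-6) = -34
e12 coeff = (-5)*(-3) - 1*5 = 15 - 5 = 10
e13 coeff = (-5)*3 - (-2)*5 = -15 - (-10) = -5
e23 coeff = 1*3 - (-2)*(-3) = 3 - 6 = -3
uv = -34 + 10*e12 - 5*e13 - 3*e23


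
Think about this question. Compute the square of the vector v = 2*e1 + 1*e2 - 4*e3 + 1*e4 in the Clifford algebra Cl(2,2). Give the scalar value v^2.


v^2 = sum of c_i^2 * e_i^2
Positive signature terms (e_i^2 = +1): 2^2 + 1^2 = 5
Negative signature terms (e_j^2 = -1): (-4)^2 + 1^2 = 17
v^2 = 5 - 17 = -12


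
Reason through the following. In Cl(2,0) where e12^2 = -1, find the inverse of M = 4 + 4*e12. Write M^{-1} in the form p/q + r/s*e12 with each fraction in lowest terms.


M = 4 + 4*e12, where e12^2 = -1.
Since M commutes with its reverse ~M = a - b*e12, M * ~M = a^2 - b^2*e12^2 = a^2 + b^2.
So M^{-1} = ~M / (a^2 + b^2) = (a - b*e12)/(a^2 + b^2).
a^2 + b^2 = 16 + 16 = 32
Scalar part = 4/32 = 1/8
Bivector coeff = -4/32 = -1/8
M^{-1} = 1/8 - 1/8*e12


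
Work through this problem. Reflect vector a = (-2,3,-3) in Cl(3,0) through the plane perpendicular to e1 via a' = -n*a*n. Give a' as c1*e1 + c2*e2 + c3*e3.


Reflection formula: a' = -n*a*n, with n = e1 (unit vector, n^2 = 1).
For reflection through hyperplane perp to e1:
The component along e1 flips sign, others stay.
a = (-2, 3, -3)
a' = (2, 3, -3)
a' = 2*e1 + 3*e2 - 3*e3


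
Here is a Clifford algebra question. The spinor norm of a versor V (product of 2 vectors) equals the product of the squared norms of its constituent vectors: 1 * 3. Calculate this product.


Spinor norm N(V) = |v1|^2 * |v2|^2 * ... * |v2|^2
= 1 * 3
Running product: 1, 3
N(V) = 3


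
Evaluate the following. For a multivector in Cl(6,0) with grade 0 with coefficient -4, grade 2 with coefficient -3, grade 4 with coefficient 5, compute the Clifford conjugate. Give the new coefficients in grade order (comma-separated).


Clifford conjugate sign for grade k: (-1)^(k(k+1)/2)
Grade 0: (-1)^(0*1/2) = (-1)^0 = 1, coeff -4 -> -4
Grade 2: (-1)^(2*3/2) = (-1)^3 = -1, coeff -3 -> 3
Grade 4: (-1)^(4*5/2) = (-1)^10 = 1, coeff 5 -> 5
Conjugated coefficients: -4, 3, 5


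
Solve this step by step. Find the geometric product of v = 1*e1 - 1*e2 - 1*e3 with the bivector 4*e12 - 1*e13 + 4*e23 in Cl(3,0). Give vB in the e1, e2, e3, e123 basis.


vB has grade-1 (vector) and grade-3 (trivector) parts: vB = (v _| B) + (v ^ B).
Vector part <vB>_1:
  e1: -v2*b12 - v3*b13 = -(-1)*(4) - (-1)*(-1) = 3
  e2: v1*b12 - v3*b23 = (1)*(4) - (-1)*(4) = 8
  e3: v1*b13 + v2*b23 = (1)*(-1) + (-1)*(4) = -5
Trivector part <vB>_3:
  e123: v1*b23 - v2*b13 + v3*b12 = (1)*(4) - (-1)*(-1) + (-1)*(4) = -1
vB = 3*e1 + 8*e2 - 5*e3 - 1*e123


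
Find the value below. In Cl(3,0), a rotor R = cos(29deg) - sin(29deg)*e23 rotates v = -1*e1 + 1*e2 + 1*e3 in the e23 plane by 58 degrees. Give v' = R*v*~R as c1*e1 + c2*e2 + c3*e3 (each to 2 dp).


Rotor R = cos(29deg) - sin(29deg)*e23
Rotation angle theta = 2 * 29 = 58 degrees in the e23 plane (e2 -> e3).
The component perpendicular to the plane (e1) is invariant: v'_1 = v1 = -1.00
cos(58deg) = 0.5299, sin(58deg) = 0.8480
v'_2 = v2*cos(theta) - v3*sin(theta) = 1*0.5299 - 1*0.8480 = -0.32
v'_3 = v2*sin(theta) + v3*cos(theta) = 1*0.8480 + 1*0.5299 = 1.38
v' = -1.00*e1 - 0.32*e2 + 1.38*e3


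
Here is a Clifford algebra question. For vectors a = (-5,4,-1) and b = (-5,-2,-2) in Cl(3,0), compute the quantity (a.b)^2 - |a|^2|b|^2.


a . b = (-5)*(-5) + 4*(-2) + (-1)*(-2)
= 25 + (-8) + 2 = 19
|a|^2 = (-5)^2 + 4^2 + (-1)^2 = 42
|b|^2 = (-5)^2 + (-2)^2 + (-2)^2 = 33
(a.b)^2 = 19^2 = 361
|a|^2 * |b|^2 = 42 * 33 = 1386
Result = 361 - 1386 = -1025


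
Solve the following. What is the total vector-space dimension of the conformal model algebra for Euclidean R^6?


The conformal model of R^6 uses Cl(7,1): the 6 Euclidean generators plus two extra orthogonal generators e+ (e+^2 = +1) and e- (e-^2 = -1), from which the null vectors e0, einf are built.
Number of generators m = 6 + 2 = 8.
dim Cl(p,q) = 2^m = 2^8 = 256


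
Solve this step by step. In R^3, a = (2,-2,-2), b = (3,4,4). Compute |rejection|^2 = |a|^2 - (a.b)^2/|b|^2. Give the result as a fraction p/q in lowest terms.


|a|^2 = 2^2 + (-2)^2 + (-2)^2 = 12
|b|^2 = 3^2 + 4^2 + 4^2 = 41
a . b = 2*3 + (-2)*4 + (-2)*4 = -10
(a.b)^2 = (-10)^2 = 100
|rej|^2 = 12 - 100/41
= (492 - 100)/41
= 392/41
In lowest terms: 392/41


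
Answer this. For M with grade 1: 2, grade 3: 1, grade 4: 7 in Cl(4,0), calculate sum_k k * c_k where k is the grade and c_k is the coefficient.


Grade-weighted sum = sum of grade_k * coefficient_k
1*2 = 2
3*1 = 3
4*7 = 28
Total = 2 + 3 + 28 = 33


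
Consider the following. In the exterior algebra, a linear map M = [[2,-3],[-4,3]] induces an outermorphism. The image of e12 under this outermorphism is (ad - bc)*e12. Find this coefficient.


The outermorphism of a linear map f sends e1^e2 to f(e1)^f(e2).
f(e1) = 2*e1 - 4*e2
f(e2) = -3*e1 + 3*e2
f(e1) ^ f(e2) = (2*e1 - 4*e2) ^ (-3*e1 + 3*e2)
= 2*3*e12 + (-4)*(-3)*e21
= (6 - 12)*e12
= -6*e12
Coefficient = -6


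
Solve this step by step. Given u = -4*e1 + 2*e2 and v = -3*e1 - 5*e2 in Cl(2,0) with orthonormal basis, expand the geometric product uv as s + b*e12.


Expand: (-4*e1 + 2*e2)(-3*e1 - 5*e2)
= (-4)*(-3)*e1e1 + (-4)*(-5)*e1e2 + 2*(-3)*e2e1 + 2*(-5)*e2e2
Using e1^2 = e2^2 = 1, e2e1 = -e1e2:
Scalar part s = (-4)*(-3) + 2*(-5) = 12 + (-10) = 2
Bivector part b = (-4)*(-5) - 2*(-3) = 20 - (-6) = 26
uv = 2 + 26*e12


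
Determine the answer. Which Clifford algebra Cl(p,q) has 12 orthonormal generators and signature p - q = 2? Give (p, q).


We need p + q = 12 and p - q = 2.
Adding: 2p = 12 + 2 = 14, so p = 7.
Then q = 12 - 7 = 5.
(p, q) = (7, 5)


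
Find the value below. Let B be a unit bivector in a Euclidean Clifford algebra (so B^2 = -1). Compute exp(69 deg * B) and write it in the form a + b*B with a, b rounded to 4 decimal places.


For a unit bivector B with B^2 = -1, the exponential series gives
e^(theta*B) = cos(theta) + sin(theta)*B (the GA analogue of Euler's formula).
theta = 69 degrees = 1.204277 rad
cos(69 deg) = 0.3584
sin(69 deg) = 0.9336
exp(theta*B) = 0.3584 + 0.9336*B


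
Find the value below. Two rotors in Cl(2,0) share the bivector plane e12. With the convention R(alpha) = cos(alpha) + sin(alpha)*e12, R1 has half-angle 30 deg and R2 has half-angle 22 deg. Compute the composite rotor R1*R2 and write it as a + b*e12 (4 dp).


Same-plane rotors commute and their half-angles add:
R1*R2 = cos(a1 + a2) + sin(a1 + a2)*e12.
a1 + a2 = 30 + 22 = 52 deg
cos(52 deg) = 0.6157
sin(52 deg) = 0.7880
R1*R2 = 0.6157 + 0.7880*e12


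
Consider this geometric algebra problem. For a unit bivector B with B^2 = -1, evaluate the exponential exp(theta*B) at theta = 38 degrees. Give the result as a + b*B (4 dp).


For a unit bivector B with B^2 = -1, the exponential series gives
e^(theta*B) = cos(theta) + sin(theta)*B (the GA analogue of Euler's formula).
theta = 38 degrees = 0.663225 rad
cos(38 deg) = 0.7880
sin(38 deg) = 0.6157
exp(theta*B) = 0.7880 + 0.6157*B


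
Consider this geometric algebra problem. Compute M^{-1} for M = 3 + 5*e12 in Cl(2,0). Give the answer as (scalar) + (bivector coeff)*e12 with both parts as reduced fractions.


M = 3 + 5*e12, where e12^2 = -1.
Since M commutes with its reverse ~M = a - b*e12, M * ~M = a^2 - b^2*e12^2 = a^2 + b^2.
So M^{-1} = ~M / (a^2 + b^2) = (a - b*e12)/(a^2 + b^2).
a^2 + b^2 = 9 + 25 = 34
Scalar part = 3/34 = 3/34
Bivector coeff = -5/34 = -5/34
M^{-1} = 3/34 - 5/34*e12


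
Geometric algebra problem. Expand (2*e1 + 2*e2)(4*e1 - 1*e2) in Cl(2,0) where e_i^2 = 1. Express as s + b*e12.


Expand: (2*e1 + 2*e2)(4*e1 - 1*e2)
= 2*4*e1e1 + 2*(-1)*e1e2 + 2*4*e2e1 + 2*(-1)*e2e2
Using e1^2 = e2^2 = 1, e2e1 = -e1e2:
Scalar part s = 2*4 + 2*(-1) = 8 + (-2) = 6
Bivector part b = 2*(-1) - 2*4 = -2 - 8 = -10
uv = 6 - 10*e12


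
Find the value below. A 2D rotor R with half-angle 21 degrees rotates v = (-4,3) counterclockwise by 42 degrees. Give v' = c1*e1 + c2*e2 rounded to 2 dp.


Rotor R = cos(21deg) - sin(21deg)*e12
Rotation angle theta = 2 * 21 = 42 degrees
v' = R*v*~R rotates v by theta.
cos(42deg) = 0.7431, sin(42deg) = 0.6691
v'_1 = -4*cos(42deg) - 3*sin(42deg)
= -4*0.7431 - 3*0.6691
= -4.98
v'_2 = -4*sin(42deg) + 3*cos(42deg)
= -4*0.6691 + 3*0.7431
= -0.45
v' = -4.98*e1 - 0.45*e2


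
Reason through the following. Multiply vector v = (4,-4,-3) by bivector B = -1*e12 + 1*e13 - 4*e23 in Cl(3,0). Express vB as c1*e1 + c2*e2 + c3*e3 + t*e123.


vB has grade-1 (vector) and grade-3 (trivector) parts: vB = (v _| B) + (v ^ B).
Vector part <vB>_1:
  e1: -v2*b12 - v3*b13 = -(-4)*(-1) - (-3)*(1) = -1
  e2: v1*b12 - v3*b23 = (4)*(-1) - (-3)*(-4) = -16
  e3: v1*b13 + v2*b23 = (4)*(1) + (-4)*(-4) = 20
Trivector part <vB>_3:
  e123: v1*b23 - v2*b13 + v3*b12 = (4)*(-4) - (-4)*(1) + (-3)*(-1) = -9
vB = -1*e1 - 16*e2 + 20*e3 - 9*e123


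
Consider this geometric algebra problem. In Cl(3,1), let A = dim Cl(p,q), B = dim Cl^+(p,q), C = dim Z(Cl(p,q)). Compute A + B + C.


n = 3 + 1 = 4
Total dim = 2^4 = 16
Even subalgebra dim = 2^3 = 8
n is even, so center dim = 1
Sum = 16 + 8 + 1 = 25


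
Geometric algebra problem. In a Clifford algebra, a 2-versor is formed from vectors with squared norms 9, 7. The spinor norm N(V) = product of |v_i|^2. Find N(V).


Spinor norm N(V) = |v1|^2 * |v2|^2 * ... * |v2|^2
= 9 * 7
Running product: 9, 63
N(V) = 63


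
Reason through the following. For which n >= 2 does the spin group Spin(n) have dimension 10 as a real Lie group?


dim Spin(n) = dim so(n) = n(n-1)/2.
Solve n(n-1)/2 = 10, i.e. n^2 - n - 20 = 0.
Discriminant = 1 + 8*10 = 81
n = (1 + sqrt(81))/2 = (1 + 9)/2 = 5


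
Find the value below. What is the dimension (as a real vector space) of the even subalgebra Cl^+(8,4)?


Even subalgebra dimension = 2^(n-1)
n = 8 + 4 = 12
2^(12 - 1) = 2^11 = 2048
Verification: sum of C(12,k) for even k = 1 + 66 + 495 + 924 + 495 + 66 + 1 = 2048
Result = 2048


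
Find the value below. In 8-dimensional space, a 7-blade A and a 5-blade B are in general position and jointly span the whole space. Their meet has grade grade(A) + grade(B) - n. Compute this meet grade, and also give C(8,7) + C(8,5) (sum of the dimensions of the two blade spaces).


Meet grade = grade(A) + grade(B) - n
= 7 + 5 - 8 = 4
C(8,7) = 8
C(8,5) = 56
dim_A + dim_B = 8 + 56 = 64


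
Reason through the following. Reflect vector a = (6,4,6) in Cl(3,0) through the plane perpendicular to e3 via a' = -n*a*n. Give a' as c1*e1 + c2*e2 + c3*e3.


Reflection formula: a' = -n*a*n, with n = e3 (unit vector, n^2 = 1).
For reflection through hyperplane perp to e3:
The component along e3 flips sign, others stay.
a = (6, 4, 6)
a' = (6, 4, -6)
a' = 6*e1 + 4*e2 - 6*e3


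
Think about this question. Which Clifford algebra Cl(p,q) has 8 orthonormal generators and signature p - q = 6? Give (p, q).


We need p + q = 8 and p - q = 6.
Adding: 2p = 8 + 6 = 14, so p = 7.
Then q = 8 - 7 = 1.
(p, q) = (7, 1)


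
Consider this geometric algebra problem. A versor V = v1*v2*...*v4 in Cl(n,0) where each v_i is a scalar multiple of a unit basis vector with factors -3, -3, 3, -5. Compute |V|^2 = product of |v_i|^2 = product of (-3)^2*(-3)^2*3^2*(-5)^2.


Each vector v_i has |v_i|^2 = s_i^2
Squared scales: (-3)^2 = 9, (-3)^2 = 9, 3^2 = 9, (-5)^2 = 25
|V|^2 = 9 * 9 * 9 * 25
= 18225


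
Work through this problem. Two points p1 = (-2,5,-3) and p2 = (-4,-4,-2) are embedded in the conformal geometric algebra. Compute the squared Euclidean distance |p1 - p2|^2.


p1 - p2 = (2, 9, -1)
|p1 - p2|^2 = 2^2 + 9^2 + (-1)^2
= 4 + 81 + 1
= 86


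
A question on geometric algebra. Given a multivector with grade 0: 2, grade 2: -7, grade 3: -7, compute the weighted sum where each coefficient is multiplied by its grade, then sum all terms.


Grade-weighted sum = sum of grade_k * coefficient_k
0*2 = 0
2*(-7) = -14
3*(-7) = -21
Total = 0 + (-14) + (-21) = -35


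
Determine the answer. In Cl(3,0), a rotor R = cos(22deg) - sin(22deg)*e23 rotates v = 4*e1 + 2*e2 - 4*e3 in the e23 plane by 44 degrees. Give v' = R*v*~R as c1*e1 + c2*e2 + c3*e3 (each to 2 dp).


Rotor R = cos(22deg) - sin(22deg)*e23
Rotation angle theta = 2 * 22 = 44 degrees in the e23 plane (e2 -> e3).
The component perpendicular to the plane (e1) is invariant: v'_1 = v1 = 4.00
cos(44deg) = 0.7193, sin(44deg) = 0.6947
v'_2 = v2*cos(theta) - v3*sin(theta) = 2*0.7193 - (-4)*0.6947 = 4.22
v'_3 = v2*sin(theta) + v3*cos(theta) = 2*0.6947 + (-4)*0.7193 = -1.49
v' = 4.00*e1 + 4.22*e2 - 1.49*e3


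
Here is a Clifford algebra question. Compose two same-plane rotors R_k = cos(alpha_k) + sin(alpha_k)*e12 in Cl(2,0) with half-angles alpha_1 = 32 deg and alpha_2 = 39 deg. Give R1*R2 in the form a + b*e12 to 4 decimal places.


Same-plane rotors commute and their half-angles add:
R1*R2 = cos(a1 + a2) + sin(a1 + a2)*e12.
a1 + a2 = 32 + 39 = 71 deg
cos(71 deg) = 0.3256
sin(71 deg) = 0.9455
R1*R2 = 0.3256 + 0.9455*e12


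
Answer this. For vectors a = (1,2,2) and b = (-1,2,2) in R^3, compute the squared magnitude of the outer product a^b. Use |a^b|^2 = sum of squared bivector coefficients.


a wedge b = (a1*b2 - a2*b1)*e12 + (a1*b3 - a3*b1)*e13 + (a2*b3 - a3*b2)*e23
e12 coeff: 1*2 - 2*(-1) = 2 - (-2) = 4
e13 coeff: 1*2 - 2*(-1) = 2 - (-2) = 4
e23 coeff: 2*2 - 2*2 = 4 - 4 = 0
|a wedge b|^2 = 4^2 + 4^2 + 0^2
= 16 + 16 + 0
= 32


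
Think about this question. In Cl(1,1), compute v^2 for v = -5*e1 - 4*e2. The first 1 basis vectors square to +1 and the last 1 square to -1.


v^2 = sum of c_i^2 * e_i^2
Positive signature terms (e_i^2 = +1): (-5)^2 = 25
Negative signature terms (e_j^2 = -1): (-4)^2 = 16
v^2 = 25 - 16 = 9


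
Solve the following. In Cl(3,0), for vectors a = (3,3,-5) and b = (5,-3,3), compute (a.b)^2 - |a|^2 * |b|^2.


a . b = 3*5 + 3*(-3) + (-5)*3
= 15 + (-9) + (-15) = -9
|a|^2 = 3^2 + 3^2 + (-5)^2 = 43
|b|^2 = 5^2 + (-3)^2 + 3^2 = 43
(a.b)^2 = (-9)^2 = 81
|a|^2 * |b|^2 = 43 * 43 = 1849
Result = 81 - 1849 = -1768


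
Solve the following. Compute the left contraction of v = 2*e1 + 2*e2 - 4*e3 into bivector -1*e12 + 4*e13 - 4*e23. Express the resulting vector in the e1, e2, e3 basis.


Left contraction v _| B = <vB>_1 (grade-1 part of the geometric product vB).
Using e1_|e12 = e2, e2_|e12 = -e1, e1_|e13 = e3, e3_|e13 = -e1, e2_|e23 = e3, e3_|e23 = -e2:
e1 coeff: -v2*b12 - v3*b13 = -(2)*(-1) - (-4)*(4) = 18
e2 coeff: v1*b12 - v3*b23 = (2)*(-1) - (-4)*(-4) = -18
e3 coeff: v1*b13 + v2*b23 = (2)*(4) + (2)*(-4) = 0
v _| B = 18*e1 - 18*e2 + 0*e3


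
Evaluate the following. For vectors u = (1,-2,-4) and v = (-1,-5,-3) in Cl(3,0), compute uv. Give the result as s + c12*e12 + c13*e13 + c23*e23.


In Cl(3,0): e_i^2 = 1, e_ie_j = -e_je_i for i != j.
Scalar part = u . v = 1*(-1) + (-2)*(-5) + (-4)*(-3)
= -1 + 10 + 12 = 21
e12 coeff = 1*(-5) - (-2)*(-1) = -5 - 2 = -7
e13 coeff = 1*(-3) - (-4)*(-1) = -3 - 4 = -7
e23 coeff = (-2)*(-3) - (-4)*(-5) = 6 - 20 = -14
uv = 21 - 7*e12 - 7*e13 - 14*e23


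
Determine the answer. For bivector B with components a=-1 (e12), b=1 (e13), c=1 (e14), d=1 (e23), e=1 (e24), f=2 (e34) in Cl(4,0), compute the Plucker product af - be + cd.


Plucker relation: af - be + cd
a*f = (-1)*2 = -2
b*e = 1*1 = 1
c*d = 1*1 = 1
af - be + cd = -2 - 1 + 1
= -2


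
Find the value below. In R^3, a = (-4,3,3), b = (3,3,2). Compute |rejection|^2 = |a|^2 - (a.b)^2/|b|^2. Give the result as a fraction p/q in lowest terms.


|a|^2 = (-4)^2 + 3^2 + 3^2 = 34
|b|^2 = 3^2 + 3^2 + 2^2 = 22
a . b = (-4)*3 + 3*3 + 3*2 = 3
(a.b)^2 = 3^2 = 9
|rej|^2 = 34 - 9/22
= (748 - 9)/22
= 739/22
In lowest terms: 739/22


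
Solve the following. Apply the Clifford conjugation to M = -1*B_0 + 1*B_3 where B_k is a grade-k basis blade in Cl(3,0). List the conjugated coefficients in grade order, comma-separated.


Clifford conjugate sign for grade k: (-1)^(k(k+1)/2)
Grade 0: (-1)^(0*1/2) = (-1)^0 = 1, coeff -1 -> -1
Grade 3: (-1)^(3*4/2) = (-1)^6 = 1, coeff 1 -> 1
Conjugated coefficients: -1, 1


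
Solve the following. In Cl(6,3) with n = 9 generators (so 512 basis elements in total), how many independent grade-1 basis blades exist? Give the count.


Number of grade-k basis blades in Cl(p,q) with n = p + q is C(n, k).
n = 6 + 3 = 9
C(9, 1) = 9! / (1! * 8!)
= 362880 / (1 * 40320)
= 9


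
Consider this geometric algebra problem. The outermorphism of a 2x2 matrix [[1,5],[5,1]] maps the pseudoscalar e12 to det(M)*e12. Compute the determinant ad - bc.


The outermorphism of a linear map f sends e1^e2 to f(e1)^f(e2).
f(e1) = 1*e1 + 5*e2
f(e2) = 5*e1 + 1*e2
f(e1) ^ f(e2) = (1*e1 + 5*e2) ^ (5*e1 + 1*e2)
= 1*1*e12 + 5*5*e21
= (1 - 25)*e12
= -24*e12
Coefficient = -24


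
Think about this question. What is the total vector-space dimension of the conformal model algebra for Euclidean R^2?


The conformal model of R^2 uses Cl(3,1): the 2 Euclidean generators plus two extra orthogonal generators e+ (e+^2 = +1) and e- (e-^2 = -1), from which the null vectors e0, einf are built.
Number of generators m = 2 + 2 = 4.
dim Cl(p,q) = 2^m = 2^4 = 16


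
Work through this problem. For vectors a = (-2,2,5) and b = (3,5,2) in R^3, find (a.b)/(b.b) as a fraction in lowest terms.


Projection coefficient = (a . b) / (b . b)
a . b = (-2)*3 + 2*5 + 5*2
= -6 + 10 + 10 = 14
b . b = 3^2 + 5^2 + 2^2
= 9 + 25 + 4 = 38
Coefficient = 14/38
In lowest terms: 7/19


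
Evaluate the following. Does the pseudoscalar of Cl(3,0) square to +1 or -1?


The pseudoscalar I = e1...e_n (product of all n generators) of Cl(p,q) satisfies I^2 = (-1)^(q + n(n-1)/2).
p = 3, q = 0, n = p + q = 3
n(n-1)/2 = 3 * 2 / 2 = 3
Exponent = q + n(n-1)/2 = 0 + 3 = 3
I^2 = (-1)^3 = -1


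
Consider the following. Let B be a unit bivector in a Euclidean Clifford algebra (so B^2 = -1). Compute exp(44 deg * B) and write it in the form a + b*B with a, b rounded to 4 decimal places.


For a unit bivector B with B^2 = -1, the exponential series gives
e^(theta*B) = cos(theta) + sin(theta)*B (the GA analogue of Euler's formula).
theta = 44 degrees = 0.767945 rad
cos(44 deg) = 0.7193
sin(44 deg) = 0.6947
exp(theta*B) = 0.7193 + 0.6947*B


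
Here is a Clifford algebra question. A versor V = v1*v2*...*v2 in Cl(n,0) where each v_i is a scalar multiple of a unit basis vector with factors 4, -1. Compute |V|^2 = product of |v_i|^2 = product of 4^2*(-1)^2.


Each vector v_i has |v_i|^2 = s_i^2
Squared scales: 4^2 = 16, (-1)^2 = 1
|V|^2 = 16 * 1
= 16


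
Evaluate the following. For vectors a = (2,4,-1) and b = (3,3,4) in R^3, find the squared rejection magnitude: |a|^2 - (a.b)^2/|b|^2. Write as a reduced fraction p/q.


|a|^2 = 2^2 + 4^2 + (-1)^2 = 21
|b|^2 = 3^2 + 3^2 + 4^2 = 34
a . b = 2*3 + 4*3 + (-1)*4 = 14
(a.b)^2 = 14^2 = 196
|rej|^2 = 21 - 196/34
= (714 - 196)/34
= 518/34
In lowest terms: 259/17


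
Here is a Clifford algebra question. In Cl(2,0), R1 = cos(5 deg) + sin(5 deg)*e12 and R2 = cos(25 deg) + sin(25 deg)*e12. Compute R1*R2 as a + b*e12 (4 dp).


Same-plane rotors commute and their half-angles add:
R1*R2 = cos(a1 + a2) + sin(a1 + a2)*e12.
a1 + a2 = 5 + 25 = 30 deg
cos(30 deg) = 0.8660
sin(30 deg) = 0.5000
R1*R2 = 0.8660 + 0.5000*e12


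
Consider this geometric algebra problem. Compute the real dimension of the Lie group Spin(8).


Spin(n) double-covers SO(n); both have Lie algebra so(n) of dimension n(n-1)/2.
n = 8
n(n-1) = 8 * 7 = 56
dim Spin(8) = 56/2 = 28


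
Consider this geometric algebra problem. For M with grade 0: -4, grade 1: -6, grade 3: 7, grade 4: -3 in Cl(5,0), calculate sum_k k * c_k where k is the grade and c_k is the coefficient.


Grade-weighted sum = sum of grade_k * coefficient_k
0*(-4) = 0
1*(-6) = -6
3*7 = 21
4*(-3) = -12
Total = 0 + (-6) + 21 + (-12) = 3


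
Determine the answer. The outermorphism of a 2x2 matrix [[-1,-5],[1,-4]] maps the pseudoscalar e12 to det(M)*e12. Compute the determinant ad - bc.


The outermorphism of a linear map f sends e1^e2 to f(e1)^f(e2).
f(e1) = -1*e1 + 1*e2
f(e2) = -5*e1 - 4*e2
f(e1) ^ f(e2) = (-1*e1 + 1*e2) ^ (-5*e1 - 4*e2)
= (-1)*(-4)*e12 + 1*(-5)*e21
= (4 - (-5))*e12
= 9*e12
Coefficient = 9


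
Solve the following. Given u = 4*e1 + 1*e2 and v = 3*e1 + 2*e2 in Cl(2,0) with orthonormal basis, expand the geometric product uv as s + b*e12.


Expand: (4*e1 + 1*e2)(3*e1 + 2*e2)
= 4*3*e1e1 + 4*2*e1e2 + 1*3*e2e1 + 1*2*e2e2
Using e1^2 = e2^2 = 1, e2e1 = -e1e2:
Scalar part s = 4*3 + 1*2 = 12 + 2 = 14
Bivector part b = 4*2 - 1*3 = 8 - 3 = 5
uv = 14 + 5*e12


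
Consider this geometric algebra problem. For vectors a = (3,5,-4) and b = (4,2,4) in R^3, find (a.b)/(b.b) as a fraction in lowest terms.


Projection coefficient = (a . b) / (b . b)
a . b = 3*4 + 5*2 + (-4)*4
= 12 + 10 + (-16) = 6
b . b = 4^2 + 2^2 + 4^2
= 16 + 4 + 16 = 36
Coefficient = 6/36
In lowest terms: 1/6


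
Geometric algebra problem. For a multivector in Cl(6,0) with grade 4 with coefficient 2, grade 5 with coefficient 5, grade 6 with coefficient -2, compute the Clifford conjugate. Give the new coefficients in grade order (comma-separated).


Clifford conjugate sign for grade k: (-1)^(k(k+1)/2)
Grade 4: (-1)^(4*5/2) = (-1)^10 = 1, coeff 2 -> 2
Grade 5: (-1)^(5*6/2) = (-1)^15 = -1, coeff 5 -> -5
Grade 6: (-1)^(6*7/2) = (-1)^21 = -1, coeff -2 -> 2
Conjugated coefficients: 2, -5, 2


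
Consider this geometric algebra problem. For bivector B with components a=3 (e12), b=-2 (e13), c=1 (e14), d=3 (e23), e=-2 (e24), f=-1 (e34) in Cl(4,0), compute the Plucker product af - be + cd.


Plucker relation: af - be + cd
a*f = 3*(-1) = -3
b*e = (-2)*(-2) = 4
c*d = 1*3 = 3
af - be + cd = -3 - 4 + 3
= -4


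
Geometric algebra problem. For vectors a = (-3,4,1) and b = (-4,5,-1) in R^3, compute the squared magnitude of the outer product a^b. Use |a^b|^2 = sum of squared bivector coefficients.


a wedge b = (a1*b2 - a2*b1)*e12 + (a1*b3 - a3*b1)*e13 + (a2*b3 - a3*b2)*e23
e12 coeff: (-3)*5 - 4*(-4) = -15 - (-16) = 1
e13 coeff: (-3)*(-1) - 1*(-4) = 3 - (-4) = 7
e23 coeff: 4*(-1) - 1*5 = -4 - 5 = -9
|a wedge b|^2 = 1^2 + 7^2 + (-9)^2
= 1 + 49 + 81
= 131


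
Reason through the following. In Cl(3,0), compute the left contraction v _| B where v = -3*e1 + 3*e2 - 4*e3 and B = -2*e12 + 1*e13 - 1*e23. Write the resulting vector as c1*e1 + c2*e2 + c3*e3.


Left contraction v _| B = <vB>_1 (grade-1 part of the geometric product vB).
Using e1_|e12 = e2, e2_|e12 = -e1, e1_|e13 = e3, e3_|e13 = -e1, e2_|e23 = e3, e3_|e23 = -e2:
e1 coeff: -v2*b12 - v3*b13 = -(3)*(-2) - (-4)*(1) = 10
e2 coeff: v1*b12 - v3*b23 = (-3)*(-2) - (-4)*(-1) = 2
e3 coeff: v1*b13 + v2*b23 = (-3)*(1) + (3)*(-1) = -6
v _| B = 10*e1 + 2*e2 - 6*e3


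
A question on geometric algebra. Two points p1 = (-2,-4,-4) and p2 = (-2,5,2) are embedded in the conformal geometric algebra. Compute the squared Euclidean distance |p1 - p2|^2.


p1 - p2 = (0, -9, -6)
|p1 - p2|^2 = 0^2 + (-9)^2 + (-6)^2
= 0 + 81 + 36
= 117


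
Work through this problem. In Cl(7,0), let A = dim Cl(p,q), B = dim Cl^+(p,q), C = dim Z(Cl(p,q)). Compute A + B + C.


n = 7 + 0 = 7
Total dim = 2^7 = 128
Even subalgebra dim = 2^6 = 64
n is odd, so center dim = 2
Sum = 128 + 64 + 2 = 194


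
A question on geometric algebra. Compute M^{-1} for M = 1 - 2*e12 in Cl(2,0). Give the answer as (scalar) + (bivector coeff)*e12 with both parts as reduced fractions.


M = 1 - 2*e12, where e12^2 = -1.
Since M commutes with its reverse ~M = a - b*e12, M * ~M = a^2 - b^2*e12^2 = a^2 + b^2.
So M^{-1} = ~M / (a^2 + b^2) = (a - b*e12)/(a^2 + b^2).
a^2 + b^2 = 1 + 4 = 5
Scalar part = 1/5 = 1/5
Bivector coeff = 2/5 = 2/5
M^{-1} = 1/5 + 2/5*e12


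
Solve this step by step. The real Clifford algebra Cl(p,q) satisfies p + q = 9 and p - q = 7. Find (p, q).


We need p + q = 9 and p - q = 7.
Adding: 2p = 9 + 7 = 16, so p = 8.
Then q = 9 - 8 = 1.
(p, q) = (8, 1)


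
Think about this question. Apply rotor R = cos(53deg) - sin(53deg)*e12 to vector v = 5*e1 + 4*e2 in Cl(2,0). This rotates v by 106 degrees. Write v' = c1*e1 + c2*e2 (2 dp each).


Rotor R = cos(53deg) - sin(53deg)*e12
Rotation angle theta = 2 * 53 = 106 degrees
v' = R*v*~R rotates v by theta.
cos(106deg) = -0.2756, sin(106deg) = 0.9613
v'_1 = 5*cos(106deg) - 4*sin(106deg)
= 5*(-0.2756) - 4*0.9613
= -5.22
v'_2 = 5*sin(106deg) + 4*cos(106deg)
= 5*0.9613 + 4*(-0.2756)
= 3.70
v' = -5.22*e1 + 3.70*e2


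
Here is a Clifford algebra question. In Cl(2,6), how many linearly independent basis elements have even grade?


Even subalgebra dimension = 2^(n-1)
n = 2 + 6 = 8
2^(8 - 1) = 2^7 = 128
Verification: sum of C(8,k) for even k = 1 + 28 + 70 + 28 + 1 = 128
Result = 128


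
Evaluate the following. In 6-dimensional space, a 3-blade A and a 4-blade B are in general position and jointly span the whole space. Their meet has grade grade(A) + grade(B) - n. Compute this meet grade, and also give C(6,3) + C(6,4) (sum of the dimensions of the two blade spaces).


Meet grade = grade(A) + grade(B) - n
= 3 + 4 - 6 = 1
C(6,3) = 20
C(6,4) = 15
dim_A + dim_B = 20 + 15 = 35


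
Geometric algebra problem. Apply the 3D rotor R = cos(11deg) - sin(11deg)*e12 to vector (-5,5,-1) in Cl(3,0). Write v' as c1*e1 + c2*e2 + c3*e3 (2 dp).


Rotor R = cos(11deg) - sin(11deg)*e12
Rotation angle theta = 2 * 11 = 22 degrees in the e12 plane (e1 -> e2).
The component perpendicular to the plane (e3) is invariant: v'_3 = v3 = -1.00
cos(22deg) = 0.9272, sin(22deg) = 0.3746
v'_1 = v1*cos(theta) - v2*sin(theta) = -5*0.9272 - 5*0.3746 = -6.51
v'_2 = v1*sin(theta) + v2*cos(theta) = -5*0.3746 + 5*0.9272 = 2.76
v' = -6.51*e1 + 2.76*e2 - 1.00*e3


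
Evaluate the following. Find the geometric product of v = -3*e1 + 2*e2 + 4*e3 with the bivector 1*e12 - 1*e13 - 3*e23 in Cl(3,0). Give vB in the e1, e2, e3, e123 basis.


vB has grade-1 (vector) and grade-3 (trivector) parts: vB = (v _| B) + (v ^ B).
Vector part <vB>_1:
  e1: -v2*b12 - v3*b13 = -(2)*(1) - (4)*(-1) = 2
  e2: v1*b12 - v3*b23 = (-3)*(1) - (4)*(-3) = 9
  e3: v1*b13 + v2*b23 = (-3)*(-1) + (2)*(-3) = -3
Trivector part <vB>_3:
  e123: v1*b23 - v2*b13 + v3*b12 = (-3)*(-3) - (2)*(-1) + (4)*(1) = 15
vB = 2*e1 + 9*e2 - 3*e3 + 15*e123


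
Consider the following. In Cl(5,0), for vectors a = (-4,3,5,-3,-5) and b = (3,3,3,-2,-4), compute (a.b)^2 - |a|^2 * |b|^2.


a . b = (-4)*3 + 3*3 + 5*3 + (-3)*(-2) + (-5)*(-4)
= -12 + 9 + 15 + 6 + 20 = 38
|a|^2 = (-4)^2 + 3^2 + 5^2 + (-3)^2 + (-5)^2 = 84
|b|^2 = 3^2 + 3^2 + 3^2 + (-2)^2 + (-4)^2 = 47
(a.b)^2 = 38^2 = 1444
|a|^2 * |b|^2 = 84 * 47 = 3948
Result = 1444 - 3948 = -2504


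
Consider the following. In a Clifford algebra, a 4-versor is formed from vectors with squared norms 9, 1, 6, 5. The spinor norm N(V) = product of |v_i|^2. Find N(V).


Spinor norm N(V) = |v1|^2 * |v2|^2 * ... * |v4|^2
= 9 * 1 * 6 * 5
Running product: 9, 9, 54, 270
N(V) = 270


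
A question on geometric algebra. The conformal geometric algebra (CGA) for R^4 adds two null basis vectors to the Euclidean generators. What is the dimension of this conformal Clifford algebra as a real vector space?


The conformal model of R^4 uses Cl(5,1): the 4 Euclidean generators plus two extra orthogonal generators e+ (e+^2 = +1) and e- (e-^2 = -1), from which the null vectors e0, einf are built.
Number of generators m = 4 + 2 = 6.
dim Cl(p,q) = 2^m = 2^6 = 64


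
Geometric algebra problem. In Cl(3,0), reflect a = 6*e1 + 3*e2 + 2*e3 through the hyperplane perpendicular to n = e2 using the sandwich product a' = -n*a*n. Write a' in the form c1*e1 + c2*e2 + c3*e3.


Reflection formula: a' = -n*a*n, with n = e2 (unit vector, n^2 = 1).
For reflection through hyperplane perp to e2:
The component along e2 flips sign, others stay.
a = (6, 3, 2)
a' = (6, -3, 2)
a' = 6*e1 - 3*e2 + 2*e3


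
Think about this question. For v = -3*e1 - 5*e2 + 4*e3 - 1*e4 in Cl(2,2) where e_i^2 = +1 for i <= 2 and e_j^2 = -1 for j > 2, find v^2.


v^2 = sum of c_i^2 * e_i^2
Positive signature terms (e_i^2 = +1): (-3)^2 + (-5)^2 = 34
Negative signature terms (e_j^2 = -1): 4^2 + (-1)^2 = 17
v^2 = 34 - 17 = 17


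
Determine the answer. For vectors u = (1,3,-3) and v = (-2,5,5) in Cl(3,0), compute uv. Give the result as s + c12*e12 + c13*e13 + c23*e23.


In Cl(3,0): e_i^2 = 1, e_ie_j = -e_je_i for i != j.
Scalar part = u . v = 1*(-2) + 3*5 + (-3)*5
= -2 + 15 + (-15) = -2
e12 coeff = 1*5 - 3*(-2) = 5 - (-6) = 11
e13 coeff = 1*5 - (-3)*(-2) = 5 - 6 = -1
e23 coeff = 3*5 - (-3)*5 = 15 - (-15) = 30
uv = -2 + 11*e12 - 1*e13 + 30*e23


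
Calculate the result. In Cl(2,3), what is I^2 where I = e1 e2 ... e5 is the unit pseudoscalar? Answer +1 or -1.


The pseudoscalar I = e1...e_n (product of all n generators) of Cl(p,q) satisfies I^2 = (-1)^(q + n(n-1)/2).
p = 2, q = 3, n = p + q = 5
n(n-1)/2 = 5 * 4 / 2 = 10
Exponent = q + n(n-1)/2 = 3 + 10 = 13
I^2 = (-1)^13 = -1


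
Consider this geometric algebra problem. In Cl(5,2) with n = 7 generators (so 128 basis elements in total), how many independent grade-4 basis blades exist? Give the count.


Number of grade-k basis blades in Cl(p,q) with n = p + q is C(n, k).
n = 5 + 2 = 7
C(7, 4) = 7! / (4! * 3!)
= 5040 / (24 * 6)
= 35


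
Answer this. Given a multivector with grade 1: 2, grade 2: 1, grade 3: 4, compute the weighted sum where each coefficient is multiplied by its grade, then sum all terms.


Grade-weighted sum = sum of grade_k * coefficient_k
1*2 = 2
2*1 = 2
3*4 = 12
Total = 2 + 2 + 12 = 16


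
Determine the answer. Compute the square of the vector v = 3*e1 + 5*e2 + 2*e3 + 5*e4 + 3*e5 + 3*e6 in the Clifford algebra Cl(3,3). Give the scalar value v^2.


v^2 = sum of c_i^2 * e_i^2
Positive signature terms (e_i^2 = +1): 3^2 + 5^2 + 2^2 = 38
Negative signature terms (e_j^2 = -1): 5^2 + 3^2 + 3^2 = 43
v^2 = 38 - 43 = -5


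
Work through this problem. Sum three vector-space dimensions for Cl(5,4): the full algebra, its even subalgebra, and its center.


n = 5 + 4 = 9
Total dim = 2^9 = 512
Even subalgebra dim = 2^8 = 256
n is odd, so center dim = 2
Sum = 512 + 256 + 2 = 770


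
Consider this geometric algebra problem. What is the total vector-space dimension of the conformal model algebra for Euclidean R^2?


The conformal model of R^2 uses Cl(3,1): the 2 Euclidean generators plus two extra orthogonal generators e+ (e+^2 = +1) and e- (e-^2 = -1), from which the null vectors e0, einf are built.
Number of generators m = 2 + 2 = 4.
dim Cl(p,q) = 2^m = 2^4 = 16


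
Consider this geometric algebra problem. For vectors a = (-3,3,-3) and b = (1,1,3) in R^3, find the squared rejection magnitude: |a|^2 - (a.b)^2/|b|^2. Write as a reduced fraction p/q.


|a|^2 = (-3)^2 + 3^2 + (-3)^2 = 27
|b|^2 = 1^2 + 1^2 + 3^2 = 11
a . b = (-3)*1 + 3*1 + (-3)*3 = -9
(a.b)^2 = (-9)^2 = 81
|rej|^2 = 27 - 81/11
= (297 - 81)/11
= 216/11
In lowest terms: 216/11


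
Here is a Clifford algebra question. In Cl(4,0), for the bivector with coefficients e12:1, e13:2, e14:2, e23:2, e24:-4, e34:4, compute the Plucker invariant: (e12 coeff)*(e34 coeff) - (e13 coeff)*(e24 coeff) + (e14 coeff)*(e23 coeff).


Plucker relation: af - be + cd
a*f = 1*4 = 4
b*e = 2*(-4) = -8
c*d = 2*2 = 4
af - be + cd = 4 - (-8) + 4
= 16


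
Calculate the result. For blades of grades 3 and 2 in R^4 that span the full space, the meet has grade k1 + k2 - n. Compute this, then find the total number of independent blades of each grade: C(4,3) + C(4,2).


Meet grade = grade(A) + grade(B) - n
= 3 + 2 - 4 = 1
C(4,3) = 4
C(4,2) = 6
dim_A + dim_B = 4 + 6 = 10


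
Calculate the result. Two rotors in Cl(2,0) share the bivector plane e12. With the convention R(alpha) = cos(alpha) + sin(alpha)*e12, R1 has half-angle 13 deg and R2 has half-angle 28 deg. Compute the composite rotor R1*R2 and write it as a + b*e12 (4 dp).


Same-plane rotors commute and their half-angles add:
R1*R2 = cos(a1 + a2) + sin(a1 + a2)*e12.
a1 + a2 = 13 + 28 = 41 deg
cos(41 deg) = 0.7547
sin(41 deg) = 0.6561
R1*R2 = 0.7547 + 0.6561*e12


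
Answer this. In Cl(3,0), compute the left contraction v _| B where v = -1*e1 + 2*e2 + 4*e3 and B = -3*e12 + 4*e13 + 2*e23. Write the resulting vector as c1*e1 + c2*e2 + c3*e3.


Left contraction v _| B = <vB>_1 (grade-1 part of the geometric product vB).
Using e1_|e12 = e2, e2_|e12 = -e1, e1_|e13 = e3, e3_|e13 = -e1, e2_|e23 = e3, e3_|e23 = -e2:
e1 coeff: -v2*b12 - v3*b13 = -(2)*(-3) - (4)*(4) = -10
e2 coeff: v1*b12 - v3*b23 = (-1)*(-3) - (4)*(2) = -5
e3 coeff: v1*b13 + v2*b23 = (-1)*(4) + (2)*(2) = 0
v _| B = -10*e1 - 5*e2 + 0*e3


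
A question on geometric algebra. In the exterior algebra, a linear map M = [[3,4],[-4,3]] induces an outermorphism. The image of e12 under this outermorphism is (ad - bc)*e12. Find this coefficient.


The outermorphism of a linear map f sends e1^e2 to f(e1)^f(e2).
f(e1) = 3*e1 - 4*e2
f(e2) = 4*e1 + 3*e2
f(e1) ^ f(e2) = (3*e1 - 4*e2) ^ (4*e1 + 3*e2)
= 3*3*e12 + (-4)*4*e21
= (9 - (-16))*e12
= 25*e12
Coefficient = 25


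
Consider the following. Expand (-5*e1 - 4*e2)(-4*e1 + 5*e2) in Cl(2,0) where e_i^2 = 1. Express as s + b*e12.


Expand: (-5*e1 - 4*e2)(-4*e1 + 5*e2)
= (-5)*(-4)*e1e1 + (-5)*5*e1e2 + (-4)*(-4)*e2e1 + (-4)*5*e2e2
Using e1^2 = e2^2 = 1, e2e1 = -e1e2:
Scalar part s = (-5)*(-4) + (-4)*5 = 20 + (-20) = 0
Bivector part b = (-5)*5 - (-4)*(-4) = -25 - 16 = -41
uv = 0 - 41*e12


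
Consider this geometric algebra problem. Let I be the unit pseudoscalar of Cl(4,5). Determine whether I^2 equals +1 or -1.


The pseudoscalar I = e1...e_n (product of all n generators) of Cl(p,q) satisfies I^2 = (-1)^(q + n(n-1)/2).
p = 4, q = 5, n = p + q = 9
n(n-1)/2 = 9 * 8 / 2 = 36
Exponent = q + n(n-1)/2 = 5 + 36 = 41
I^2 = (-1)^41 = -1


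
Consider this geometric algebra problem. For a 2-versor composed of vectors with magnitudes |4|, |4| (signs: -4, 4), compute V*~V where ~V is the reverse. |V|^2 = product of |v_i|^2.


Each vector v_i has |v_i|^2 = s_i^2
Squared scales: (-4)^2 = 16, 4^2 = 16
|V|^2 = 16 * 16
= 256


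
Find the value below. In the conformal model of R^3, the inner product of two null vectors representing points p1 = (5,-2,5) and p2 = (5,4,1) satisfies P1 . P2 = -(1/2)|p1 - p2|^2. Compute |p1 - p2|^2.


p1 - p2 = (0, -6, 4)
|p1 - p2|^2 = 0^2 + (-6)^2 + 4^2
= 0 + 36 + 16
= 52


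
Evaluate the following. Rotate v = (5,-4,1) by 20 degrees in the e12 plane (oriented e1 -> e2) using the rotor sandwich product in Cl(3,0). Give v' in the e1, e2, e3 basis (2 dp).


Rotor R = cos(10deg) - sin(10deg)*e12
Rotation angle theta = 2 * 10 = 20 degrees in the e12 plane (e1 -> e2).
The component perpendicular to the plane (e3) is invariant: v'_3 = v3 = 1.00
cos(20deg) = 0.9397, sin(20deg) = 0.3420
v'_1 = v1*cos(theta) - v2*sin(theta) = 5*0.9397 - (-4)*0.3420 = 6.07
v'_2 = v1*sin(theta) + v2*cos(theta) = 5*0.3420 + (-4)*0.9397 = -2.05
v' = 6.07*e1 - 2.05*e2 + 1.00*e3


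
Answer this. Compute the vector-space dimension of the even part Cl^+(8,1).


Even subalgebra dimension = 2^(n-1)
n = 8 + 1 = 9
2^(9 - 1) = 2^8 = 256
Verification: sum of C(9,k) for even k = 1 + 36 + 126 + 84 + 9 = 256
Result = 256


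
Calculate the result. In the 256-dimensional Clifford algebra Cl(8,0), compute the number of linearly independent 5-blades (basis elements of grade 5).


Number of grade-k basis blades in Cl(p,q) with n = p + q is C(n, k).
n = 8 + 0 = 8
C(8, 5) = 8! / (5! * 3!)
= 40320 / (120 * 6)
= 56


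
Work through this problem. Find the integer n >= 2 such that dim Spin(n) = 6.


dim Spin(n) = dim so(n) = n(n-1)/2.
Solve n(n-1)/2 = 6, i.e. n^2 - n - 12 = 0.
Discriminant = 1 + 8*6 = 49
n = (1 + sqrt(49))/2 = (1 + 7)/2 = 4


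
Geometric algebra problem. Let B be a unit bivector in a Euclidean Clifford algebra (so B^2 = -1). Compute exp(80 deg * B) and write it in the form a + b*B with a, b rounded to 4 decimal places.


For a unit bivector B with B^2 = -1, the exponential series gives
e^(theta*B) = cos(theta) + sin(theta)*B (the GA analogue of Euler's formula).
theta = 80 degrees = 1.396263 rad
cos(80 deg) = 0.1736
sin(80 deg) = 0.9848
exp(theta*B) = 0.1736 + 0.9848*B


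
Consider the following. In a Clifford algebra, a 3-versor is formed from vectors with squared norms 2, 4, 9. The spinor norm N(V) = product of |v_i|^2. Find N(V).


Spinor norm N(V) = |v1|^2 * |v2|^2 * ... * |v3|^2
= 2 * 4 * 9
Running product: 2, 8, 72
N(V) = 72


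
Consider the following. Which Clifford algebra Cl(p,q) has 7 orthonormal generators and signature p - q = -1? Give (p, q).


We need p + q = 7 and p - q = -1.
Adding: 2p = 7 + (-1) = 6, so p = 3.
Then q = 7 - 3 = 4.
(p, q) = (3, 4)
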